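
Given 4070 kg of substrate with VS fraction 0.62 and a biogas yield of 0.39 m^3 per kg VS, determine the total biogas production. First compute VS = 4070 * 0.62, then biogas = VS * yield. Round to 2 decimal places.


Compute volatile solids:
  VS = mass * VS_fraction = 4070 * 0.62 = 2523.4 kg
Calculate biogas volume:
  Biogas = VS * specific_yield = 2523.4 * 0.39
  Biogas = 984.13 m^3

984.13


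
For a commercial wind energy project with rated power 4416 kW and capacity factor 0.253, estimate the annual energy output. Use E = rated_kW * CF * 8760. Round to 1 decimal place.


Annual energy = rated_kW * capacity_factor * hours_per_year
Given: P_rated = 4416 kW, CF = 0.253, hours = 8760
E = 4416 * 0.253 * 8760
E = 9787092.5 kWh

9787092.5


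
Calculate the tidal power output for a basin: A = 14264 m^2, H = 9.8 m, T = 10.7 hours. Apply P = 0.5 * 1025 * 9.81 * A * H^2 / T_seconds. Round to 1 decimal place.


Convert period to seconds: T = 10.7 * 3600 = 38520.0 s
H^2 = 9.8^2 = 96.04
P = 0.5 * rho * g * A * H^2 / T
P = 0.5 * 1025 * 9.81 * 14264 * 96.04 / 38520.0
P = 178801.1 W

178801.1


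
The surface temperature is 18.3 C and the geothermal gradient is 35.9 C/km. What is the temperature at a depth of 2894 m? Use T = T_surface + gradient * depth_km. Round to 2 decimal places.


Convert depth to km: 2894 / 1000 = 2.894 km
Temperature increase = gradient * depth_km = 35.9 * 2.894 = 103.89 C
Temperature at depth = T_surface + delta_T = 18.3 + 103.89
T = 122.19 C

122.19


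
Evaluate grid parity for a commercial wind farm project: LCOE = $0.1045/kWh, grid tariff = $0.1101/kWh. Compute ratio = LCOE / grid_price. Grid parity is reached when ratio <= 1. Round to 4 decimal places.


Compare LCOE to grid price:
  LCOE = $0.1045/kWh, Grid price = $0.1101/kWh
  Ratio = LCOE / grid_price = 0.1045 / 0.1101 = 0.9491
  Grid parity achieved (ratio <= 1)? yes

0.9491


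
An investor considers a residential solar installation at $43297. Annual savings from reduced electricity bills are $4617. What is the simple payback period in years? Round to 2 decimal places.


Simple payback period = initial cost / annual savings
Payback = 43297 / 4617
Payback = 9.38 years

9.38


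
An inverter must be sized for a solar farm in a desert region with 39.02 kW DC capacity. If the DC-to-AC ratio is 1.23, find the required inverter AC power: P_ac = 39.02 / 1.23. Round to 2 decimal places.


The inverter AC capacity is determined by the DC/AC ratio.
Given: P_dc = 39.02 kW, DC/AC ratio = 1.23
P_ac = P_dc / ratio = 39.02 / 1.23
P_ac = 31.72 kW

31.72


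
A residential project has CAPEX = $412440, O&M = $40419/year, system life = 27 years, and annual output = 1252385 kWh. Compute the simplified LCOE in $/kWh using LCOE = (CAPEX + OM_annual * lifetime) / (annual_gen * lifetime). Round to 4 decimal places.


Total cost = CAPEX + OM * lifetime = 412440 + 40419 * 27 = 412440 + 1091313 = 1503753
Total generation = annual * lifetime = 1252385 * 27 = 33814395 kWh
LCOE = 1503753 / 33814395
LCOE = 0.0445 $/kWh

0.0445


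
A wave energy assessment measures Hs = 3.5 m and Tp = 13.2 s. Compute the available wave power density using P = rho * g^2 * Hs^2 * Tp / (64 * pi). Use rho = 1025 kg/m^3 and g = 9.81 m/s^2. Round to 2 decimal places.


Apply wave power formula:
  g^2 = 9.81^2 = 96.2361
  Hs^2 = 3.5^2 = 12.25
  Numerator = rho * g^2 * Hs^2 * Tp = 1025 * 96.2361 * 12.25 * 13.2 = 15950411.8
  Denominator = 64 * pi = 201.0619
  P = 15950411.8 / 201.0619 = 79330.84 W/m

79330.84


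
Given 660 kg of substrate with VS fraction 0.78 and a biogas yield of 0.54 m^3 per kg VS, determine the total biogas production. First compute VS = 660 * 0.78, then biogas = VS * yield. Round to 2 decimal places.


Compute volatile solids:
  VS = mass * VS_fraction = 660 * 0.78 = 514.8 kg
Calculate biogas volume:
  Biogas = VS * specific_yield = 514.8 * 0.54
  Biogas = 277.99 m^3

277.99


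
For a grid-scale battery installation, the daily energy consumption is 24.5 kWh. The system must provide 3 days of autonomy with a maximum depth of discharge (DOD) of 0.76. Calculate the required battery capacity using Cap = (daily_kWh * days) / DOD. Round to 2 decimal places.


Total energy needed = daily * days = 24.5 * 3 = 73.5 kWh
Account for depth of discharge:
  Cap = total_energy / DOD = 73.5 / 0.76
  Cap = 96.71 kWh

96.71


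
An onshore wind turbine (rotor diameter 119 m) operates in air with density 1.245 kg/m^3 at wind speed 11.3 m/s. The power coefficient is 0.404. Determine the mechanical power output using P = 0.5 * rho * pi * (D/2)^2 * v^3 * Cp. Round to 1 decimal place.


Step 1 -- Compute swept area:
  A = pi * (D/2)^2 = pi * (119/2)^2 = 11122.02 m^2
Step 2 -- Apply wind power equation:
  P = 0.5 * rho * A * v^3 * Cp
  v^3 = 11.3^3 = 1442.897
  P = 0.5 * 1.245 * 11122.02 * 1442.897 * 0.404
  P = 4035895.0 W

4035895.0


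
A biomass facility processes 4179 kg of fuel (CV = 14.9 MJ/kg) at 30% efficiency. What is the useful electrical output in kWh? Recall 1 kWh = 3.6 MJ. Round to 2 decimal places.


Total energy = mass * CV = 4179 * 14.9 = 62267.1 MJ
Useful energy = total * eta = 62267.1 * 0.3 = 18680.13 MJ
Convert to kWh: 18680.13 / 3.6
Useful energy = 5188.93 kWh

5188.93


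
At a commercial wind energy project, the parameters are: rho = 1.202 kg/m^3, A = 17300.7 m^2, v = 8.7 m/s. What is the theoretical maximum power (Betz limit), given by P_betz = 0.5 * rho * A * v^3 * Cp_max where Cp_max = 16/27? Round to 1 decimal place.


The Betz coefficient Cp_max = 16/27 = 0.5926
v^3 = 8.7^3 = 658.503
P_betz = 0.5 * rho * A * v^3 * Cp_max
P_betz = 0.5 * 1.202 * 17300.7 * 658.503 * 0.5926
P_betz = 4057440.2 W

4057440.2


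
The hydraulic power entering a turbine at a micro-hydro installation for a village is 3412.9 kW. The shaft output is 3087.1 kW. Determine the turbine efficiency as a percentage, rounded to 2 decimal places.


Turbine efficiency = (output power / input power) * 100
eta = (3087.1 / 3412.9) * 100
eta = 90.45%

90.45


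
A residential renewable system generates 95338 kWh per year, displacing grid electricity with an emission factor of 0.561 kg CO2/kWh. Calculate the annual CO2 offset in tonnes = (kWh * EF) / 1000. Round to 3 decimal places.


CO2 offset in kg = generation * emission_factor
CO2 offset = 95338 * 0.561 = 53484.62 kg
Convert to tonnes:
  CO2 offset = 53484.62 / 1000 = 53.485 tonnes

53.485


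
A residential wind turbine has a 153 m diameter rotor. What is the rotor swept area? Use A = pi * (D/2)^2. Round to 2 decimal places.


Compute the rotor radius:
  r = D / 2 = 153 / 2 = 76.5 m
Calculate swept area:
  A = pi * r^2 = pi * 76.5^2
  A = 18385.39 m^2

18385.39


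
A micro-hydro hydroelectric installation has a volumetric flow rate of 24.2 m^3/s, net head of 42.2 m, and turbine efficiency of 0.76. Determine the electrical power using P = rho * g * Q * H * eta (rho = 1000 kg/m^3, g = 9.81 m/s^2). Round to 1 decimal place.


Apply the hydropower formula P = rho * g * Q * H * eta
rho * g = 1000 * 9.81 = 9810.0
P = 9810.0 * 24.2 * 42.2 * 0.76
P = 7613956.9 W

7613956.9


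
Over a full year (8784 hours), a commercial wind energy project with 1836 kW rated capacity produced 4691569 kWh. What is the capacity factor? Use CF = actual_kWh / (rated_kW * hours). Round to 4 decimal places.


Capacity factor = actual output / maximum possible output
Maximum possible = rated * hours = 1836 * 8784 = 16127424 kWh
CF = 4691569 / 16127424
CF = 0.2909

0.2909


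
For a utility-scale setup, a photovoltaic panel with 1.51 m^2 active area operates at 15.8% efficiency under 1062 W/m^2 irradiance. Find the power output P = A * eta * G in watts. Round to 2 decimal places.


Use the solar power formula P = A * eta * G.
Given: A = 1.51 m^2, eta = 0.158, G = 1062 W/m^2
P = 1.51 * 0.158 * 1062
P = 253.37 W

253.37


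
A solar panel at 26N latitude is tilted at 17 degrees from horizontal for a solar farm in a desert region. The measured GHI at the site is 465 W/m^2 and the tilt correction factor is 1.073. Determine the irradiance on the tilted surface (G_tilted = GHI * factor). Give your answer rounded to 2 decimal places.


Identify the given values:
  GHI = 465 W/m^2, tilt correction factor = 1.073
Apply the formula G_tilted = GHI * factor:
  G_tilted = 465 * 1.073
  G_tilted = 498.95 W/m^2

498.95


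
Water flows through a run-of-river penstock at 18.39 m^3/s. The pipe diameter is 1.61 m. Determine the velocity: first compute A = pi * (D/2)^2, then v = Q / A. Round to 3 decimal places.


Compute pipe cross-sectional area:
  A = pi * (D/2)^2 = pi * (1.61/2)^2 = 2.0358 m^2
Calculate velocity:
  v = Q / A = 18.39 / 2.0358
  v = 9.033 m/s

9.033


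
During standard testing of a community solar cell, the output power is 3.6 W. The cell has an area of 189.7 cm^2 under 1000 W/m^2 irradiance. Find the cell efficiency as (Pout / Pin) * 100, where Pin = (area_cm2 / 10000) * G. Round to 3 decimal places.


First compute the input power:
  Pin = area_cm2 / 10000 * G = 189.7 / 10000 * 1000 = 18.97 W
Then compute efficiency:
  Efficiency = (Pout / Pin) * 100 = (3.6 / 18.97) * 100
  Efficiency = 18.977%

18.977


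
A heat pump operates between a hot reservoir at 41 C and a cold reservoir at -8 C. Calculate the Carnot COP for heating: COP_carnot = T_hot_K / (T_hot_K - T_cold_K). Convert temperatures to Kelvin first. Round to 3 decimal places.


Convert to Kelvin:
  T_hot = 41 + 273.15 = 314.15 K
  T_cold = -8 + 273.15 = 265.15 K
Apply Carnot COP formula:
  COP = T_hot_K / (T_hot_K - T_cold_K) = 314.15 / 49.0
  COP = 6.411

6.411


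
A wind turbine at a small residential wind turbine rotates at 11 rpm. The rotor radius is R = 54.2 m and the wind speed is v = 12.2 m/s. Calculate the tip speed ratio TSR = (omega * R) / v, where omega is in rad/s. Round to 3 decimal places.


Convert rotational speed to rad/s:
  omega = 11 * 2 * pi / 60 = 1.1519 rad/s
Compute tip speed:
  v_tip = omega * R = 1.1519 * 54.2 = 62.434 m/s
Tip speed ratio:
  TSR = v_tip / v_wind = 62.434 / 12.2 = 5.118

5.118


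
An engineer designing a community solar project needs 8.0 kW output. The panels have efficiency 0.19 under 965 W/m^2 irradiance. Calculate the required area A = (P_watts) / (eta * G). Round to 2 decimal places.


Convert target power to watts: P = 8.0 * 1000 = 8000.0 W
Compute denominator: eta * G = 0.19 * 965 = 183.35
Required area A = P / (eta * G) = 8000.0 / 183.35
A = 43.63 m^2

43.63


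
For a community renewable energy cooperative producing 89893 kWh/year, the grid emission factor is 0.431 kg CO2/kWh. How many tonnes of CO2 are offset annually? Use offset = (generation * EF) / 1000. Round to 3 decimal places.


CO2 offset in kg = generation * emission_factor
CO2 offset = 89893 * 0.431 = 38743.88 kg
Convert to tonnes:
  CO2 offset = 38743.88 / 1000 = 38.744 tonnes

38.744


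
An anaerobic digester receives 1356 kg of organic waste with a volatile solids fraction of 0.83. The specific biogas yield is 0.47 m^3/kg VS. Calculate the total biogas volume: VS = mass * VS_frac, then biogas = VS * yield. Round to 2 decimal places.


Compute volatile solids:
  VS = mass * VS_fraction = 1356 * 0.83 = 1125.48 kg
Calculate biogas volume:
  Biogas = VS * specific_yield = 1125.48 * 0.47
  Biogas = 528.98 m^3

528.98


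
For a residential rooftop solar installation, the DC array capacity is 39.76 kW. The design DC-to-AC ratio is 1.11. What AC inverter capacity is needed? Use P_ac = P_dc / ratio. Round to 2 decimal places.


The inverter AC capacity is determined by the DC/AC ratio.
Given: P_dc = 39.76 kW, DC/AC ratio = 1.11
P_ac = P_dc / ratio = 39.76 / 1.11
P_ac = 35.82 kW

35.82


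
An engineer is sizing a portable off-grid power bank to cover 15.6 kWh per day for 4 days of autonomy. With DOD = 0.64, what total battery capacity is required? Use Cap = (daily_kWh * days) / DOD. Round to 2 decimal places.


Total energy needed = daily * days = 15.6 * 4 = 62.4 kWh
Account for depth of discharge:
  Cap = total_energy / DOD = 62.4 / 0.64
  Cap = 97.50 kWh

97.50


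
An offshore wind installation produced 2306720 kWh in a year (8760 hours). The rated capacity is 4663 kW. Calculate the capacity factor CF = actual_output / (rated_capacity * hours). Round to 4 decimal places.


Capacity factor = actual output / maximum possible output
Maximum possible = rated * hours = 4663 * 8760 = 40847880 kWh
CF = 2306720 / 40847880
CF = 0.0565

0.0565


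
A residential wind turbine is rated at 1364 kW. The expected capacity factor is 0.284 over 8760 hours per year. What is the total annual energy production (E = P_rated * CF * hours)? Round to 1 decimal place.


Annual energy = rated_kW * capacity_factor * hours_per_year
Given: P_rated = 1364 kW, CF = 0.284, hours = 8760
E = 1364 * 0.284 * 8760
E = 3393413.8 kWh

3393413.8


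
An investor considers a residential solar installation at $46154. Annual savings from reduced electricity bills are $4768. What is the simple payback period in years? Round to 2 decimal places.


Simple payback period = initial cost / annual savings
Payback = 46154 / 4768
Payback = 9.68 years

9.68


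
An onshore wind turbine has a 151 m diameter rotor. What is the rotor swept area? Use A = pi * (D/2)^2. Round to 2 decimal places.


Compute the rotor radius:
  r = D / 2 = 151 / 2 = 75.5 m
Calculate swept area:
  A = pi * r^2 = pi * 75.5^2
  A = 17907.86 m^2

17907.86


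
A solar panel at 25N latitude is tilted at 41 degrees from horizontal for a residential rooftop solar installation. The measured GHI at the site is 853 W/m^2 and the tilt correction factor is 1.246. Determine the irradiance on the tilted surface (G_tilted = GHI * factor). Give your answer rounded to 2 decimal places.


Identify the given values:
  GHI = 853 W/m^2, tilt correction factor = 1.246
Apply the formula G_tilted = GHI * factor:
  G_tilted = 853 * 1.246
  G_tilted = 1062.84 W/m^2

1062.84


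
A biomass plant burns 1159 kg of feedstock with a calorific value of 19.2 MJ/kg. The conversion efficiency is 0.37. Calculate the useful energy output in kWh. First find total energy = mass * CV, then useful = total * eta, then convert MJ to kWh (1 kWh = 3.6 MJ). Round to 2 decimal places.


Total energy = mass * CV = 1159 * 19.2 = 22252.8 MJ
Useful energy = total * eta = 22252.8 * 0.37 = 8233.54 MJ
Convert to kWh: 8233.54 / 3.6
Useful energy = 2287.09 kWh

2287.09


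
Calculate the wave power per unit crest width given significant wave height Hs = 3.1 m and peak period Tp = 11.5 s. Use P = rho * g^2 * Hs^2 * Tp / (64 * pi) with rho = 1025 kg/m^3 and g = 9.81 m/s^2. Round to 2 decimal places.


Apply wave power formula:
  g^2 = 9.81^2 = 96.2361
  Hs^2 = 3.1^2 = 9.61
  Numerator = rho * g^2 * Hs^2 * Tp = 1025 * 96.2361 * 9.61 * 11.5 = 10901420.91
  Denominator = 64 * pi = 201.0619
  P = 10901420.91 / 201.0619 = 54219.22 W/m

54219.22


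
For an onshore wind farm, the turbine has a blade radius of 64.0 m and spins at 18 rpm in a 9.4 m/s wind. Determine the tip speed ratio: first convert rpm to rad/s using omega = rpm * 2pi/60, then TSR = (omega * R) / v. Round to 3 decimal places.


Convert rotational speed to rad/s:
  omega = 18 * 2 * pi / 60 = 1.885 rad/s
Compute tip speed:
  v_tip = omega * R = 1.885 * 64.0 = 120.637 m/s
Tip speed ratio:
  TSR = v_tip / v_wind = 120.637 / 9.4 = 12.834

12.834


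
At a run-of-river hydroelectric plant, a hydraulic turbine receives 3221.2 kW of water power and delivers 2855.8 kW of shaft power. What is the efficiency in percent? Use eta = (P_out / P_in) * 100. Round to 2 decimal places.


Turbine efficiency = (output power / input power) * 100
eta = (2855.8 / 3221.2) * 100
eta = 88.66%

88.66


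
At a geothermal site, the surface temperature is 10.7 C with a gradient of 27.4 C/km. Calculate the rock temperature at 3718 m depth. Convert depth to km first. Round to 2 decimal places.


Convert depth to km: 3718 / 1000 = 3.718 km
Temperature increase = gradient * depth_km = 27.4 * 3.718 = 101.87 C
Temperature at depth = T_surface + delta_T = 10.7 + 101.87
T = 112.57 C

112.57


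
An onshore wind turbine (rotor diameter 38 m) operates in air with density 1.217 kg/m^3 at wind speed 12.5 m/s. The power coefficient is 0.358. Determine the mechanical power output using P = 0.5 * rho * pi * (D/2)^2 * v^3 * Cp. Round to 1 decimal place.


Step 1 -- Compute swept area:
  A = pi * (D/2)^2 = pi * (38/2)^2 = 1134.11 m^2
Step 2 -- Apply wind power equation:
  P = 0.5 * rho * A * v^3 * Cp
  v^3 = 12.5^3 = 1953.125
  P = 0.5 * 1.217 * 1134.11 * 1953.125 * 0.358
  P = 482537.1 W

482537.1


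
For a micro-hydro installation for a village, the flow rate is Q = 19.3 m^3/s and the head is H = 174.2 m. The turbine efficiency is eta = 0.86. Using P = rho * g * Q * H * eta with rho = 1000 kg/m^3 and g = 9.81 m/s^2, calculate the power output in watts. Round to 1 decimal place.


Apply the hydropower formula P = rho * g * Q * H * eta
rho * g = 1000 * 9.81 = 9810.0
P = 9810.0 * 19.3 * 174.2 * 0.86
P = 28364355.4 W

28364355.4


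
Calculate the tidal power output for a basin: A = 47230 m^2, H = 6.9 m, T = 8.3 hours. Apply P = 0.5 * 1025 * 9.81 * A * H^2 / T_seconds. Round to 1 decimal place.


Convert period to seconds: T = 8.3 * 3600 = 29880.0 s
H^2 = 6.9^2 = 47.61
P = 0.5 * rho * g * A * H^2 / T
P = 0.5 * 1025 * 9.81 * 47230 * 47.61 / 29880.0
P = 378354.1 W

378354.1


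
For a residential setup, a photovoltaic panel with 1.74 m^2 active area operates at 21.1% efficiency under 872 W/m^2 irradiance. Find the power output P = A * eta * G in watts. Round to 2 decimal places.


Use the solar power formula P = A * eta * G.
Given: A = 1.74 m^2, eta = 0.211, G = 872 W/m^2
P = 1.74 * 0.211 * 872
P = 320.15 W

320.15


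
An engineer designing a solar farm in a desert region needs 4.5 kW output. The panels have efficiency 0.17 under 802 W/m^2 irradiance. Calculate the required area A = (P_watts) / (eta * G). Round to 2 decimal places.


Convert target power to watts: P = 4.5 * 1000 = 4500.0 W
Compute denominator: eta * G = 0.17 * 802 = 136.34
Required area A = P / (eta * G) = 4500.0 / 136.34
A = 33.01 m^2

33.01


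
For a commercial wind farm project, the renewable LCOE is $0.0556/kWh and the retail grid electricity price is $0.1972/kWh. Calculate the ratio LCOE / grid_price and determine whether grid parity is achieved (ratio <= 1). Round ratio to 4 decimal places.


Compare LCOE to grid price:
  LCOE = $0.0556/kWh, Grid price = $0.1972/kWh
  Ratio = LCOE / grid_price = 0.0556 / 0.1972 = 0.2819
  Grid parity achieved (ratio <= 1)? yes

0.2819


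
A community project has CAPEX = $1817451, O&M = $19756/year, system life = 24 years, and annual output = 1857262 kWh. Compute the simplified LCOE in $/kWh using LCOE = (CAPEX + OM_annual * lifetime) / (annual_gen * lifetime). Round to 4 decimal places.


Total cost = CAPEX + OM * lifetime = 1817451 + 19756 * 24 = 1817451 + 474144 = 2291595
Total generation = annual * lifetime = 1857262 * 24 = 44574288 kWh
LCOE = 2291595 / 44574288
LCOE = 0.0514 $/kWh

0.0514


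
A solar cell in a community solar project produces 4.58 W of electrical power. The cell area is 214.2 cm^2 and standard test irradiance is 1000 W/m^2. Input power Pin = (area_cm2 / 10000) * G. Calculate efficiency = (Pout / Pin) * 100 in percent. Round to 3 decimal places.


First compute the input power:
  Pin = area_cm2 / 10000 * G = 214.2 / 10000 * 1000 = 21.42 W
Then compute efficiency:
  Efficiency = (Pout / Pin) * 100 = (4.58 / 21.42) * 100
  Efficiency = 21.382%

21.382


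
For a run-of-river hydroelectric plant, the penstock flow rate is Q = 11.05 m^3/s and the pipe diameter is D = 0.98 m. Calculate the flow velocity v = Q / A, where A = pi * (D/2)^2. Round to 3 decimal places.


Compute pipe cross-sectional area:
  A = pi * (D/2)^2 = pi * (0.98/2)^2 = 0.7543 m^2
Calculate velocity:
  v = Q / A = 11.05 / 0.7543
  v = 14.649 m/s

14.649


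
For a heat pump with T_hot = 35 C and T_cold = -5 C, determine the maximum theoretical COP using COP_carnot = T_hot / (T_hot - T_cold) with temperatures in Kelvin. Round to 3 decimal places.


Convert to Kelvin:
  T_hot = 35 + 273.15 = 308.15 K
  T_cold = -5 + 273.15 = 268.15 K
Apply Carnot COP formula:
  COP = T_hot_K / (T_hot_K - T_cold_K) = 308.15 / 40.0
  COP = 7.704

7.704


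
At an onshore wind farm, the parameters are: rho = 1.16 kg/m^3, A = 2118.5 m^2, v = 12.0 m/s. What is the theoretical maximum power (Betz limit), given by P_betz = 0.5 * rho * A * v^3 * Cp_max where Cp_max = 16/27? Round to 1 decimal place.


The Betz coefficient Cp_max = 16/27 = 0.5926
v^3 = 12.0^3 = 1728.0
P_betz = 0.5 * rho * A * v^3 * Cp_max
P_betz = 0.5 * 1.16 * 2118.5 * 1728.0 * 0.5926
P_betz = 1258219.5 W

1258219.5


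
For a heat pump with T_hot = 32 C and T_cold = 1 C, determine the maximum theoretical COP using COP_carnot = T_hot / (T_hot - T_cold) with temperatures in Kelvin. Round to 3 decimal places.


Convert to Kelvin:
  T_hot = 32 + 273.15 = 305.15 K
  T_cold = 1 + 273.15 = 274.15 K
Apply Carnot COP formula:
  COP = T_hot_K / (T_hot_K - T_cold_K) = 305.15 / 31.0
  COP = 9.844

9.844


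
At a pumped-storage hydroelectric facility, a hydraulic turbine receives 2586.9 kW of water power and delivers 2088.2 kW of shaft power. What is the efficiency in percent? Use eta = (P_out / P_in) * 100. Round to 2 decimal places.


Turbine efficiency = (output power / input power) * 100
eta = (2088.2 / 2586.9) * 100
eta = 80.72%

80.72


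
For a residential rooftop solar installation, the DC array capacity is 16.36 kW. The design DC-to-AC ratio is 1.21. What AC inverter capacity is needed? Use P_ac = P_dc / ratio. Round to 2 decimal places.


The inverter AC capacity is determined by the DC/AC ratio.
Given: P_dc = 16.36 kW, DC/AC ratio = 1.21
P_ac = P_dc / ratio = 16.36 / 1.21
P_ac = 13.52 kW

13.52


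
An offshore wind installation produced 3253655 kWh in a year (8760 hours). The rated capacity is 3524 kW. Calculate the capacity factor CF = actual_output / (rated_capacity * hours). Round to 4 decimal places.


Capacity factor = actual output / maximum possible output
Maximum possible = rated * hours = 3524 * 8760 = 30870240 kWh
CF = 3253655 / 30870240
CF = 0.1054

0.1054


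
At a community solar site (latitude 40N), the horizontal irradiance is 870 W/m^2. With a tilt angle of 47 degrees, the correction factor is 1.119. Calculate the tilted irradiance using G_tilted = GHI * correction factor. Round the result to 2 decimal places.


Identify the given values:
  GHI = 870 W/m^2, tilt correction factor = 1.119
Apply the formula G_tilted = GHI * factor:
  G_tilted = 870 * 1.119
  G_tilted = 973.53 W/m^2

973.53


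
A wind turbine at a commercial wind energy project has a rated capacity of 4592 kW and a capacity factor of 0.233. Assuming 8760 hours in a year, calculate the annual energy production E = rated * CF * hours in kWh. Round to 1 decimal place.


Annual energy = rated_kW * capacity_factor * hours_per_year
Given: P_rated = 4592 kW, CF = 0.233, hours = 8760
E = 4592 * 0.233 * 8760
E = 9372639.4 kWh

9372639.4


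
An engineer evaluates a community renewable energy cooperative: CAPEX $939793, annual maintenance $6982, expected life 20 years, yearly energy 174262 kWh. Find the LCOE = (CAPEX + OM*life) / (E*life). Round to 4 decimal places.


Total cost = CAPEX + OM * lifetime = 939793 + 6982 * 20 = 939793 + 139640 = 1079433
Total generation = annual * lifetime = 174262 * 20 = 3485240 kWh
LCOE = 1079433 / 3485240
LCOE = 0.3097 $/kWh

0.3097


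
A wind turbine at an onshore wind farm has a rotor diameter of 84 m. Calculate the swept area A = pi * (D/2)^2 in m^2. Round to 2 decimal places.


Compute the rotor radius:
  r = D / 2 = 84 / 2 = 42.0 m
Calculate swept area:
  A = pi * r^2 = pi * 42.0^2
  A = 5541.77 m^2

5541.77


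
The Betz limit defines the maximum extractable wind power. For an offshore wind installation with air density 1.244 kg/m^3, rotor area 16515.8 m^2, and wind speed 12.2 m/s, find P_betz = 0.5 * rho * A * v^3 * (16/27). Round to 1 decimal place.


The Betz coefficient Cp_max = 16/27 = 0.5926
v^3 = 12.2^3 = 1815.848
P_betz = 0.5 * rho * A * v^3 * Cp_max
P_betz = 0.5 * 1.244 * 16515.8 * 1815.848 * 0.5926
P_betz = 11054159.1 W

11054159.1


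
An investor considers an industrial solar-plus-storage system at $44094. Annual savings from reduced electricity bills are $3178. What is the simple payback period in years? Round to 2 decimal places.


Simple payback period = initial cost / annual savings
Payback = 44094 / 3178
Payback = 13.87 years

13.87


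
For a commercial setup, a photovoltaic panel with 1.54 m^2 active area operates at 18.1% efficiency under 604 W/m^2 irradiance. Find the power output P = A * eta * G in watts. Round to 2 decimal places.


Use the solar power formula P = A * eta * G.
Given: A = 1.54 m^2, eta = 0.181, G = 604 W/m^2
P = 1.54 * 0.181 * 604
P = 168.36 W

168.36


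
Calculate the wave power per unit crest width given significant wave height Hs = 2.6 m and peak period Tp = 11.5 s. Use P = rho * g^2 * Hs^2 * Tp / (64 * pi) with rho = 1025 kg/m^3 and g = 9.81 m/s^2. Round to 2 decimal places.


Apply wave power formula:
  g^2 = 9.81^2 = 96.2361
  Hs^2 = 2.6^2 = 6.76
  Numerator = rho * g^2 * Hs^2 * Tp = 1025 * 96.2361 * 6.76 * 11.5 = 7668429.27
  Denominator = 64 * pi = 201.0619
  P = 7668429.27 / 201.0619 = 38139.64 W/m

38139.64


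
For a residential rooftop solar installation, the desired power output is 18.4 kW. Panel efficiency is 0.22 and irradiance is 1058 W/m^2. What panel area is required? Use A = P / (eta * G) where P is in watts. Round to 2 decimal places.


Convert target power to watts: P = 18.4 * 1000 = 18400.0 W
Compute denominator: eta * G = 0.22 * 1058 = 232.76
Required area A = P / (eta * G) = 18400.0 / 232.76
A = 79.05 m^2

79.05


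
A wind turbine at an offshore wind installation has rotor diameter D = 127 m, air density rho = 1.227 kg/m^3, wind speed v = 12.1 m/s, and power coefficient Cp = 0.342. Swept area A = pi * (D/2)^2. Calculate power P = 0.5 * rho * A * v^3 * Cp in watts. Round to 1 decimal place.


Step 1 -- Compute swept area:
  A = pi * (D/2)^2 = pi * (127/2)^2 = 12667.69 m^2
Step 2 -- Apply wind power equation:
  P = 0.5 * rho * A * v^3 * Cp
  v^3 = 12.1^3 = 1771.561
  P = 0.5 * 1.227 * 12667.69 * 1771.561 * 0.342
  P = 4708625.0 W

4708625.0


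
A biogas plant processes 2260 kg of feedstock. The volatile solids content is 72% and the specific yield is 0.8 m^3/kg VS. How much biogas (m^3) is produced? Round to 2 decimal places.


Compute volatile solids:
  VS = mass * VS_fraction = 2260 * 0.72 = 1627.2 kg
Calculate biogas volume:
  Biogas = VS * specific_yield = 1627.2 * 0.8
  Biogas = 1301.76 m^3

1301.76


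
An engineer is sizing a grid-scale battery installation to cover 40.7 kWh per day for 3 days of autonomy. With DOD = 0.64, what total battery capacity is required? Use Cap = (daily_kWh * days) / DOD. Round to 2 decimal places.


Total energy needed = daily * days = 40.7 * 3 = 122.1 kWh
Account for depth of discharge:
  Cap = total_energy / DOD = 122.1 / 0.64
  Cap = 190.78 kWh

190.78


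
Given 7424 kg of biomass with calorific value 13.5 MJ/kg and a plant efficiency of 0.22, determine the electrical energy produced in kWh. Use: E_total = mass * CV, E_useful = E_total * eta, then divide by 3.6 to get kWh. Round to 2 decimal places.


Total energy = mass * CV = 7424 * 13.5 = 100224.0 MJ
Useful energy = total * eta = 100224.0 * 0.22 = 22049.28 MJ
Convert to kWh: 22049.28 / 3.6
Useful energy = 6124.80 kWh

6124.80


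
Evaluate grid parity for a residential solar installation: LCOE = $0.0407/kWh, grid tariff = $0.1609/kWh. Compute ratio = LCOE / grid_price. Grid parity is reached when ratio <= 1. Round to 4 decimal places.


Compare LCOE to grid price:
  LCOE = $0.0407/kWh, Grid price = $0.1609/kWh
  Ratio = LCOE / grid_price = 0.0407 / 0.1609 = 0.2530
  Grid parity achieved (ratio <= 1)? yes

0.2530


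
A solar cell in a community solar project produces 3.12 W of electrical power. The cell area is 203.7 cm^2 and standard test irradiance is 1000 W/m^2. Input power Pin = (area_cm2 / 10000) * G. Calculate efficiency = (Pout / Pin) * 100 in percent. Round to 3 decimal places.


First compute the input power:
  Pin = area_cm2 / 10000 * G = 203.7 / 10000 * 1000 = 20.37 W
Then compute efficiency:
  Efficiency = (Pout / Pin) * 100 = (3.12 / 20.37) * 100
  Efficiency = 15.317%

15.317


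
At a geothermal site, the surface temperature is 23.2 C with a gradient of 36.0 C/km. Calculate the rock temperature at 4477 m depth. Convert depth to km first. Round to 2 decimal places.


Convert depth to km: 4477 / 1000 = 4.477 km
Temperature increase = gradient * depth_km = 36.0 * 4.477 = 161.17 C
Temperature at depth = T_surface + delta_T = 23.2 + 161.17
T = 184.37 C

184.37


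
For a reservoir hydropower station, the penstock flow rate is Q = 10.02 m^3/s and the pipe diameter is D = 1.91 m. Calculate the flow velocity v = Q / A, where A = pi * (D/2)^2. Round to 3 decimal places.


Compute pipe cross-sectional area:
  A = pi * (D/2)^2 = pi * (1.91/2)^2 = 2.8652 m^2
Calculate velocity:
  v = Q / A = 10.02 / 2.8652
  v = 3.497 m/s

3.497


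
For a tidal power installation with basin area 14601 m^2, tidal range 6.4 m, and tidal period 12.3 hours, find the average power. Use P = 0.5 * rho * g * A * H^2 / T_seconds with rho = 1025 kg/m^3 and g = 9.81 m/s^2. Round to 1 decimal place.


Convert period to seconds: T = 12.3 * 3600 = 44280.0 s
H^2 = 6.4^2 = 40.96
P = 0.5 * rho * g * A * H^2 / T
P = 0.5 * 1025 * 9.81 * 14601 * 40.96 / 44280.0
P = 67904.4 W

67904.4


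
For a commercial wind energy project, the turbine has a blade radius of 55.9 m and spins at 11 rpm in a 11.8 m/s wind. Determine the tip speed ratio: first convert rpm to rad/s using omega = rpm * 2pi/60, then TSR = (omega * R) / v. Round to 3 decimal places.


Convert rotational speed to rad/s:
  omega = 11 * 2 * pi / 60 = 1.1519 rad/s
Compute tip speed:
  v_tip = omega * R = 1.1519 * 55.9 = 64.392 m/s
Tip speed ratio:
  TSR = v_tip / v_wind = 64.392 / 11.8 = 5.457

5.457


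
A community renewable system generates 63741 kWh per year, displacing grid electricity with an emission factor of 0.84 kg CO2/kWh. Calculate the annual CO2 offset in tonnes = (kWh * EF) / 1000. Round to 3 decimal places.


CO2 offset in kg = generation * emission_factor
CO2 offset = 63741 * 0.84 = 53542.44 kg
Convert to tonnes:
  CO2 offset = 53542.44 / 1000 = 53.542 tonnes

53.542


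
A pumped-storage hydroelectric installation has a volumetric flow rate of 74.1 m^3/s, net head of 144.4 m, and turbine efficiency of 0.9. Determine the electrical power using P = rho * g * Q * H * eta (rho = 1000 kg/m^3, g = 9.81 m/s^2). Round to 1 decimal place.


Apply the hydropower formula P = rho * g * Q * H * eta
rho * g = 1000 * 9.81 = 9810.0
P = 9810.0 * 74.1 * 144.4 * 0.9
P = 94470653.2 W

94470653.2


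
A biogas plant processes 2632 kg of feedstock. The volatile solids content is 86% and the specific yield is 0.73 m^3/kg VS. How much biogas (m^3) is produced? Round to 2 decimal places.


Compute volatile solids:
  VS = mass * VS_fraction = 2632 * 0.86 = 2263.52 kg
Calculate biogas volume:
  Biogas = VS * specific_yield = 2263.52 * 0.73
  Biogas = 1652.37 m^3

1652.37


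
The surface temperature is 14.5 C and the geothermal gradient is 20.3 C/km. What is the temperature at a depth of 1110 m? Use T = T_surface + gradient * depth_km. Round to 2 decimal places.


Convert depth to km: 1110 / 1000 = 1.11 km
Temperature increase = gradient * depth_km = 20.3 * 1.11 = 22.53 C
Temperature at depth = T_surface + delta_T = 14.5 + 22.53
T = 37.03 C

37.03


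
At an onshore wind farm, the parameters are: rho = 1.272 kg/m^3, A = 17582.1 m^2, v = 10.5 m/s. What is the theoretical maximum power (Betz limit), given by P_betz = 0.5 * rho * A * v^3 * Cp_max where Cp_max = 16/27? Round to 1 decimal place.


The Betz coefficient Cp_max = 16/27 = 0.5926
v^3 = 10.5^3 = 1157.625
P_betz = 0.5 * rho * A * v^3 * Cp_max
P_betz = 0.5 * 1.272 * 17582.1 * 1157.625 * 0.5926
P_betz = 7670999.9 W

7670999.9


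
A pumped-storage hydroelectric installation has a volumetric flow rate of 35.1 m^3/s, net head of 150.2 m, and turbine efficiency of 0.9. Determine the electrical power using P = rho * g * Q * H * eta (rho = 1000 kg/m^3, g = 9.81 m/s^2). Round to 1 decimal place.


Apply the hydropower formula P = rho * g * Q * H * eta
rho * g = 1000 * 9.81 = 9810.0
P = 9810.0 * 35.1 * 150.2 * 0.9
P = 46546664.6 W

46546664.6


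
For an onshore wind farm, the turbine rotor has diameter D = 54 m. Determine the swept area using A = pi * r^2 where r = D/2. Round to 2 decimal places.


Compute the rotor radius:
  r = D / 2 = 54 / 2 = 27.0 m
Calculate swept area:
  A = pi * r^2 = pi * 27.0^2
  A = 2290.22 m^2

2290.22


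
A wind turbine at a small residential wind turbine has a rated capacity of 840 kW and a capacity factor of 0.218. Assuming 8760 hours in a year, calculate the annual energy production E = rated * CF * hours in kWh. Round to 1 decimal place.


Annual energy = rated_kW * capacity_factor * hours_per_year
Given: P_rated = 840 kW, CF = 0.218, hours = 8760
E = 840 * 0.218 * 8760
E = 1604131.2 kWh

1604131.2


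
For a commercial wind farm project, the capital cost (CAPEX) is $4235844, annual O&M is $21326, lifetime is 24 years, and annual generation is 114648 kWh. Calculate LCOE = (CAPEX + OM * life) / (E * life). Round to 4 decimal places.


Total cost = CAPEX + OM * lifetime = 4235844 + 21326 * 24 = 4235844 + 511824 = 4747668
Total generation = annual * lifetime = 114648 * 24 = 2751552 kWh
LCOE = 4747668 / 2751552
LCOE = 1.7255 $/kWh

1.7255


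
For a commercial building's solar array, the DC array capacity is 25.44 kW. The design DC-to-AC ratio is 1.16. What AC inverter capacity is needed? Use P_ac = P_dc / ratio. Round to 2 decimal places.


The inverter AC capacity is determined by the DC/AC ratio.
Given: P_dc = 25.44 kW, DC/AC ratio = 1.16
P_ac = P_dc / ratio = 25.44 / 1.16
P_ac = 21.93 kW

21.93


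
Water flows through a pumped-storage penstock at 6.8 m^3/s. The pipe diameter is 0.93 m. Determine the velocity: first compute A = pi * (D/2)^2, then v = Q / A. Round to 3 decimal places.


Compute pipe cross-sectional area:
  A = pi * (D/2)^2 = pi * (0.93/2)^2 = 0.6793 m^2
Calculate velocity:
  v = Q / A = 6.8 / 0.6793
  v = 10.010 m/s

10.010


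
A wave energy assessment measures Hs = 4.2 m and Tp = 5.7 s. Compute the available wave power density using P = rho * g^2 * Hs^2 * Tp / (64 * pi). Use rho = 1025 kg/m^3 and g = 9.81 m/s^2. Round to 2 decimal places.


Apply wave power formula:
  g^2 = 9.81^2 = 96.2361
  Hs^2 = 4.2^2 = 17.64
  Numerator = rho * g^2 * Hs^2 * Tp = 1025 * 96.2361 * 17.64 * 5.7 = 9918256.07
  Denominator = 64 * pi = 201.0619
  P = 9918256.07 / 201.0619 = 49329.36 W/m

49329.36


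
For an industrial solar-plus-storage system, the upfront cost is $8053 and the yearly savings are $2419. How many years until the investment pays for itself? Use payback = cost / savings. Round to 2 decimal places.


Simple payback period = initial cost / annual savings
Payback = 8053 / 2419
Payback = 3.33 years

3.33


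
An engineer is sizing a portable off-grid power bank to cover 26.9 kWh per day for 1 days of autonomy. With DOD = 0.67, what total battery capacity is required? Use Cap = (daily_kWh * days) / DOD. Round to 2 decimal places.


Total energy needed = daily * days = 26.9 * 1 = 26.9 kWh
Account for depth of discharge:
  Cap = total_energy / DOD = 26.9 / 0.67
  Cap = 40.15 kWh

40.15


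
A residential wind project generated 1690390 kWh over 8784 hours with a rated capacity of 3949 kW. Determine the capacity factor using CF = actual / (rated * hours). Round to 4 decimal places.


Capacity factor = actual output / maximum possible output
Maximum possible = rated * hours = 3949 * 8784 = 34688016 kWh
CF = 1690390 / 34688016
CF = 0.0487

0.0487


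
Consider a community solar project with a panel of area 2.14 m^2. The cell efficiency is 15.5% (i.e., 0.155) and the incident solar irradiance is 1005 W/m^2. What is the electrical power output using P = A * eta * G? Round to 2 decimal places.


Use the solar power formula P = A * eta * G.
Given: A = 2.14 m^2, eta = 0.155, G = 1005 W/m^2
P = 2.14 * 0.155 * 1005
P = 333.36 W

333.36


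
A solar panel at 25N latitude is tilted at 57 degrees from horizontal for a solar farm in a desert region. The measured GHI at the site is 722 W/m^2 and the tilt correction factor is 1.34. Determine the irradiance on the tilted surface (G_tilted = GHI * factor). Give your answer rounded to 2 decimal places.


Identify the given values:
  GHI = 722 W/m^2, tilt correction factor = 1.34
Apply the formula G_tilted = GHI * factor:
  G_tilted = 722 * 1.34
  G_tilted = 967.48 W/m^2

967.48


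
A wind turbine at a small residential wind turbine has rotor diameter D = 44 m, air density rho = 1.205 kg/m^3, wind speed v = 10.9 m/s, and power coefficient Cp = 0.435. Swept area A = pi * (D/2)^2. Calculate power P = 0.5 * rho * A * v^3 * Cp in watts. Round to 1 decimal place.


Step 1 -- Compute swept area:
  A = pi * (D/2)^2 = pi * (44/2)^2 = 1520.53 m^2
Step 2 -- Apply wind power equation:
  P = 0.5 * rho * A * v^3 * Cp
  v^3 = 10.9^3 = 1295.029
  P = 0.5 * 1.205 * 1520.53 * 1295.029 * 0.435
  P = 516084.8 W

516084.8


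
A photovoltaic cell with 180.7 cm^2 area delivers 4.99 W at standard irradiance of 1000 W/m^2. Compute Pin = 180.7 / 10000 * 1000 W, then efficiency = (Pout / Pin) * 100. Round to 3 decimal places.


First compute the input power:
  Pin = area_cm2 / 10000 * G = 180.7 / 10000 * 1000 = 18.07 W
Then compute efficiency:
  Efficiency = (Pout / Pin) * 100 = (4.99 / 18.07) * 100
  Efficiency = 27.615%

27.615


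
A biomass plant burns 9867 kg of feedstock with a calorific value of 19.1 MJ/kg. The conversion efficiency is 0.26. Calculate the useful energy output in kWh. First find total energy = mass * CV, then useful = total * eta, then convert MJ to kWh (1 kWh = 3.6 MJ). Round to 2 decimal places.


Total energy = mass * CV = 9867 * 19.1 = 188459.7 MJ
Useful energy = total * eta = 188459.7 * 0.26 = 48999.52 MJ
Convert to kWh: 48999.52 / 3.6
Useful energy = 13610.98 kWh

13610.98


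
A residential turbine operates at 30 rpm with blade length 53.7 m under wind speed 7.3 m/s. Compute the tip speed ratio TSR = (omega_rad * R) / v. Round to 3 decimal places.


Convert rotational speed to rad/s:
  omega = 30 * 2 * pi / 60 = 3.1416 rad/s
Compute tip speed:
  v_tip = omega * R = 3.1416 * 53.7 = 168.704 m/s
Tip speed ratio:
  TSR = v_tip / v_wind = 168.704 / 7.3 = 23.110

23.110


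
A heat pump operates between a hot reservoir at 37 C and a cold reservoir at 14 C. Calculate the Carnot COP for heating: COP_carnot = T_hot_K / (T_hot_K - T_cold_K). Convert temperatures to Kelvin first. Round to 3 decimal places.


Convert to Kelvin:
  T_hot = 37 + 273.15 = 310.15 K
  T_cold = 14 + 273.15 = 287.15 K
Apply Carnot COP formula:
  COP = T_hot_K / (T_hot_K - T_cold_K) = 310.15 / 23.0
  COP = 13.485

13.485


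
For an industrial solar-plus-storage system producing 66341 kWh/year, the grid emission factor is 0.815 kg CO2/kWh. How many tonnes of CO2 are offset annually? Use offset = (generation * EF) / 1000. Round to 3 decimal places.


CO2 offset in kg = generation * emission_factor
CO2 offset = 66341 * 0.815 = 54067.92 kg
Convert to tonnes:
  CO2 offset = 54067.92 / 1000 = 54.068 tonnes

54.068


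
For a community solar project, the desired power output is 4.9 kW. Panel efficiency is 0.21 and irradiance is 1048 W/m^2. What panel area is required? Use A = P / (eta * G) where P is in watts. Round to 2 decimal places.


Convert target power to watts: P = 4.9 * 1000 = 4900.0 W
Compute denominator: eta * G = 0.21 * 1048 = 220.08
Required area A = P / (eta * G) = 4900.0 / 220.08
A = 22.26 m^2

22.26
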